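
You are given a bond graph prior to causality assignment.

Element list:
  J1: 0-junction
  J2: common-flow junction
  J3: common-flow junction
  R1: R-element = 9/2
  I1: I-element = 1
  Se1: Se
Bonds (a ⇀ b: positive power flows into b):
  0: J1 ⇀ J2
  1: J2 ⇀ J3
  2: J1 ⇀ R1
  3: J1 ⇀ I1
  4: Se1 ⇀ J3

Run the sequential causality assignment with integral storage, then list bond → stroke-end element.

bond 4 |J3  (Se1 fixes effort; stroke away)
bond 1 |J2  (closing 1-jn rule on J3)
bond 0 |J1  (closing 1-jn rule on J2)
bond 2 |R1  (common-e at J1 fixed by 0)
bond 3 |I1  (common-e at J1 fixed by 0)

#0 stroke at J1
#1 stroke at J2
#2 stroke at R1
#3 stroke at I1
#4 stroke at J3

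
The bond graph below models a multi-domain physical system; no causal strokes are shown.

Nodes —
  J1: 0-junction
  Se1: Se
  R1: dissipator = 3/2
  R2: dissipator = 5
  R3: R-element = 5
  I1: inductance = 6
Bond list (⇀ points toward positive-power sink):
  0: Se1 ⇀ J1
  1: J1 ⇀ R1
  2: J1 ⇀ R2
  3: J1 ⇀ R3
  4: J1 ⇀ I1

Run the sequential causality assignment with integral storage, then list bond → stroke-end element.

b0 →J1
b1 →R1
b2 →R2
b3 →R3
b4 →I1

b0 |J1  (source Se1 imposes e)
b1 |R1  (0-jn J1 has e-setter on 0)
b2 |R2  (common-e at J1 fixed by 0)
b3 |R3  (0-jn J1 has e-setter on 0)
b4 |I1  (J1: bond 0 brought effort, rest push out)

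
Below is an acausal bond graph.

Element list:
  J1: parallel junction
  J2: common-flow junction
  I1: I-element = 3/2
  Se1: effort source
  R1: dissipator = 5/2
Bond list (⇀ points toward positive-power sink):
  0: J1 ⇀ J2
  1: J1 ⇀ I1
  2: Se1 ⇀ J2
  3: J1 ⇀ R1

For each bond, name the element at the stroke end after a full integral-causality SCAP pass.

b2 →J2  (Se1 fixes effort; stroke away)
b0 →J1  (J2 needs exactly one f-in)
b1 →I1  (0-jn J1 has e-setter on 0)
b3 →R1  (common-e at J1 fixed by 0)

b0 stroke at J1
b1 stroke at I1
b2 stroke at J2
b3 stroke at R1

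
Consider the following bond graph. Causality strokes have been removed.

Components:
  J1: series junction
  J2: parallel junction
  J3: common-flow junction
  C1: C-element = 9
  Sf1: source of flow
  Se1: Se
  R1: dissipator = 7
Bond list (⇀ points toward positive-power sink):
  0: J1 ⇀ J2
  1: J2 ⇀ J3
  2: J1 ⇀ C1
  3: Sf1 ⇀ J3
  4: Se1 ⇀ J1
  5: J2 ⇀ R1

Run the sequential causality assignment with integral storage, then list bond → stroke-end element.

bond 3 stroke→Sf1  (Sf1 (Sf) sets flow on bond)
bond 4 stroke→J1  (Se1: effort source, stroke at far end)
bond 1 stroke→J3  (J3 flow already set via bond 3)
bond 2 stroke→J1  (C1 integral (e out))
bond 0 stroke→J2  (J1: last free bond brings flow in)
bond 5 stroke→R1  (0-jn J2 has e-setter on 0)

bond 0 stroke at J2
bond 1 stroke at J3
bond 2 stroke at J1
bond 3 stroke at Sf1
bond 4 stroke at J1
bond 5 stroke at R1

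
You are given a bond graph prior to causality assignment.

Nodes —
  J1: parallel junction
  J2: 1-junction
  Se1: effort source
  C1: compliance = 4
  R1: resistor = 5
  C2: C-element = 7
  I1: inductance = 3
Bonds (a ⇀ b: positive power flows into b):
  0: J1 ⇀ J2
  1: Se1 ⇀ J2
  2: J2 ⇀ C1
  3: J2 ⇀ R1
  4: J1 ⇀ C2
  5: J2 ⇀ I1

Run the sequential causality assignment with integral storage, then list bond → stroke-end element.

#1 →J2  (Se1 fixes effort; stroke away)
#2 →J2  (C1 integral (e out))
#4 →J1  (C2 integral (e out))
#0 →J2  (common-e at J1 fixed by 4)
#5 →I1  (I1: I, integral causality)
#3 →J2  (1-jn J2 has f-setter on 5)

#0 →J2
#1 →J2
#2 →J2
#3 →J2
#4 →J1
#5 →I1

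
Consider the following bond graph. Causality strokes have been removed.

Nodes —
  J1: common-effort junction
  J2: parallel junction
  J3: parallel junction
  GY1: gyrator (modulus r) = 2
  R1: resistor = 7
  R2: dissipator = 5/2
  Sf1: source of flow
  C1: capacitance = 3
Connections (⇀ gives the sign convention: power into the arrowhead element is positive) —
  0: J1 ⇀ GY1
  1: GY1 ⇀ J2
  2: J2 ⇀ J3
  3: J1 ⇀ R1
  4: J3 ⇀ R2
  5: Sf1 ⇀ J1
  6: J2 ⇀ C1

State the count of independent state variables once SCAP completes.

bond 5 stroke at Sf1  (Sf1 fixes flow; stroke at Sf1)
bond 6 stroke at J2  (C1 outputs effort q/C1)
bond 1 stroke at GY1  (0-jn J2 has e-setter on 6)
bond 2 stroke at J3  (common-e at J2 fixed by 6)
bond 4 stroke at R2  (J3: bond 2 brought effort, rest push out)
bond 0 stroke at GY1  (GY GY1: same side as bond 1)
bond 3 stroke at J1  (J1 needs exactly one e-in)

1  (C1 all integral)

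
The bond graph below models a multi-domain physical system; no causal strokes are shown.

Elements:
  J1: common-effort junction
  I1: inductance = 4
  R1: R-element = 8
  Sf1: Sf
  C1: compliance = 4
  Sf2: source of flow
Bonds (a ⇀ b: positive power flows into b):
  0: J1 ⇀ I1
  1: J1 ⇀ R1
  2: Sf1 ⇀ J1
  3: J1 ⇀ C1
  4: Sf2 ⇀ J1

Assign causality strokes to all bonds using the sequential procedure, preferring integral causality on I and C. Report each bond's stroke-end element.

b0 →I1
b1 →R1
b2 →Sf1
b3 →J1
b4 →Sf2

β2 stroke→Sf1  (Sf1 (Sf) sets flow on bond)
β4 stroke→Sf2  (Sf2 (Sf) sets flow on bond)
β0 stroke→I1  (prefer integral on I1)
β3 stroke→J1  (prefer integral on C1)
β1 stroke→R1  (0-jn J1 has e-setter on 3)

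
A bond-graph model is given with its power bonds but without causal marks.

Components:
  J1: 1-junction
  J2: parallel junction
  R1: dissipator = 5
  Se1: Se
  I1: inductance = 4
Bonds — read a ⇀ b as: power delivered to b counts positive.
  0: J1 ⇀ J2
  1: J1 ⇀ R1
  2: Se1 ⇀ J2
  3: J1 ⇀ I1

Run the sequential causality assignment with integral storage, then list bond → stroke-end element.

bond 0 |J1
bond 1 |J1
bond 2 |J2
bond 3 |I1

β2 |J2  (source Se1 imposes e)
β0 |J1  (J2 effort already set via bond 2)
β3 |I1  (I1: I, integral causality)
β1 |J1  (J1 flow already set via bond 3)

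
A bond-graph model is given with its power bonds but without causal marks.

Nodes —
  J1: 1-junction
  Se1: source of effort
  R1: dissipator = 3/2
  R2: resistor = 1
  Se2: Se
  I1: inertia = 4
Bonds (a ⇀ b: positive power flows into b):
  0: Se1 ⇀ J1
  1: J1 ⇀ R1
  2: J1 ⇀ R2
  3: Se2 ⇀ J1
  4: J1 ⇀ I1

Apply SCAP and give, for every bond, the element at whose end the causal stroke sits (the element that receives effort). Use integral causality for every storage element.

#0 |J1  (Se1 fixes effort; stroke away)
#3 |J1  (Se2: effort source, stroke at far end)
#4 |I1  (I1 outputs flow p/I1)
#1 |J1  (J1 flow already set via bond 4)
#2 |J1  (1-jn J1 has f-setter on 4)

#0 stroke at J1
#1 stroke at J1
#2 stroke at J1
#3 stroke at J1
#4 stroke at I1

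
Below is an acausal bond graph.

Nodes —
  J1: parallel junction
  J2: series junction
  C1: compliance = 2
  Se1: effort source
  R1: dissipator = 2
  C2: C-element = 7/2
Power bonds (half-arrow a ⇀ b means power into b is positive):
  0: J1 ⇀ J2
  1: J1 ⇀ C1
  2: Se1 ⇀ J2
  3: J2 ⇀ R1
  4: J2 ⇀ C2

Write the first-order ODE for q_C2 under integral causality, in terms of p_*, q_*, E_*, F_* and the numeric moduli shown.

b2 stroke→J2  (Se1: effort source, stroke at far end)
b1 stroke→J1  (prefer integral on C1)
b0 stroke→J2  (J1 effort already set via bond 1)
b4 stroke→J2  (C2: C, integral causality)
b3 stroke→R1  (closing 1-jn rule on J2)

dq_C2/dt = E_Se1/2 + q_C1/4 - q_C2/7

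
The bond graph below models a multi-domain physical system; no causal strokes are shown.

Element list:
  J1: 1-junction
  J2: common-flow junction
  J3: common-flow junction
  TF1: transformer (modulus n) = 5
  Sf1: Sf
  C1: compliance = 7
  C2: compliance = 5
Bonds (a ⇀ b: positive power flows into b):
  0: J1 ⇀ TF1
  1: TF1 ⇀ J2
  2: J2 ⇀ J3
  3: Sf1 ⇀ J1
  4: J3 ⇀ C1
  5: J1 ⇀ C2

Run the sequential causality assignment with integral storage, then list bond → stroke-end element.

#3 stroke→Sf1  (source Sf1 imposes f)
#0 stroke→J1  (J1: bond 3 brought flow, rest push out)
#5 stroke→J1  (J1: bond 3 brought flow, rest push out)
#1 stroke→TF1  (TF TF1: opposite of bond 0)
#2 stroke→J2  (common-f at J2 fixed by 1)
#4 stroke→J3  (J3 flow already set via bond 2)

β0 |J1
β1 |TF1
β2 |J2
β3 |Sf1
β4 |J3
β5 |J1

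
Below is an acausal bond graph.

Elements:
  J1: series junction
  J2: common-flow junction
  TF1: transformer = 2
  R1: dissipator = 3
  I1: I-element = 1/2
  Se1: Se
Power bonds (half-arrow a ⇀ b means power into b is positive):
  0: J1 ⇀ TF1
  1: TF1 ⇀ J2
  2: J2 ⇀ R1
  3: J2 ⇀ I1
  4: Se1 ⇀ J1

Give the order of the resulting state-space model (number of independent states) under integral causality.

b4 stroke at J1  (source Se1 imposes e)
b0 stroke at TF1  (J1: last free bond brings flow in)
b1 stroke at J2  (through TF1, causality passes straight; one stroke at TF1)
b3 stroke at I1  (I1: I, integral causality)
b2 stroke at J2  (J2 flow already set via bond 3)

1  (I1 all integral)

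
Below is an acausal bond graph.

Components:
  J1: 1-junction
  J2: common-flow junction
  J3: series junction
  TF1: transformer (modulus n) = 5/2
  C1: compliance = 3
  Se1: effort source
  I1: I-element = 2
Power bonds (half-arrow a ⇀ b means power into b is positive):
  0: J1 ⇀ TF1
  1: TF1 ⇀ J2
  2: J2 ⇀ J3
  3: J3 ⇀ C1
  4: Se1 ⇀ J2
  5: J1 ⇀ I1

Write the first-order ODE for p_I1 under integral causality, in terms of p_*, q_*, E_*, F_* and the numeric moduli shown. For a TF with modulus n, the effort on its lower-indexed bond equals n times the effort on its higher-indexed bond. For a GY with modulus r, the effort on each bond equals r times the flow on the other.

dp_I1/dt = 5*E_Se1/2 - 5*q_C1/6

#4 |J2  (source Se1 imposes e)
#3 |J3  (C1: C, integral causality)
#2 |J2  (closing 1-jn rule on J3)
#1 |TF1  (J2 needs exactly one f-in)
#0 |J1  (TF1: transformer flips bond 1)
#5 |I1  (closing 1-jn rule on J1)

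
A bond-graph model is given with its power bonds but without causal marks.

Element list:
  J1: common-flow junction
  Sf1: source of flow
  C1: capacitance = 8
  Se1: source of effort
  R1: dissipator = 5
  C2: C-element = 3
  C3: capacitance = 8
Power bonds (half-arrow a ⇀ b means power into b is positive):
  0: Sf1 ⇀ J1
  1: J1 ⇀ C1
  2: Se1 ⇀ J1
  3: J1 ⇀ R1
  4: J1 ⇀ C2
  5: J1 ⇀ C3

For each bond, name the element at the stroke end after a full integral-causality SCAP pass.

β0 stroke at Sf1  (Sf1 fixes flow; stroke at Sf1)
β2 stroke at J1  (Se1 (Se) sets effort on bond)
β1 stroke at J1  (J1 flow already set via bond 0)
β3 stroke at J1  (1-jn J1 has f-setter on 0)
β4 stroke at J1  (1-jn J1 has f-setter on 0)
β5 stroke at J1  (common-f at J1 fixed by 0)

#0 →Sf1
#1 →J1
#2 →J1
#3 →J1
#4 →J1
#5 →J1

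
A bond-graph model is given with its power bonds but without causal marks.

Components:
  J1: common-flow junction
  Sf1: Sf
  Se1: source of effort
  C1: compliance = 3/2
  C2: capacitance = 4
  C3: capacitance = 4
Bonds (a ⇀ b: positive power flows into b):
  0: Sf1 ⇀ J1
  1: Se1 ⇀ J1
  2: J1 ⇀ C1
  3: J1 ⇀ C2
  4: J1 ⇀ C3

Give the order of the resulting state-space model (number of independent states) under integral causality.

bond 0 →Sf1  (source Sf1 imposes f)
bond 1 →J1  (Se1: effort source, stroke at far end)
bond 2 →J1  (J1 flow already set via bond 0)
bond 3 →J1  (J1: bond 0 brought flow, rest push out)
bond 4 →J1  (J1 flow already set via bond 0)

3  (C1, C2, C3 all integral)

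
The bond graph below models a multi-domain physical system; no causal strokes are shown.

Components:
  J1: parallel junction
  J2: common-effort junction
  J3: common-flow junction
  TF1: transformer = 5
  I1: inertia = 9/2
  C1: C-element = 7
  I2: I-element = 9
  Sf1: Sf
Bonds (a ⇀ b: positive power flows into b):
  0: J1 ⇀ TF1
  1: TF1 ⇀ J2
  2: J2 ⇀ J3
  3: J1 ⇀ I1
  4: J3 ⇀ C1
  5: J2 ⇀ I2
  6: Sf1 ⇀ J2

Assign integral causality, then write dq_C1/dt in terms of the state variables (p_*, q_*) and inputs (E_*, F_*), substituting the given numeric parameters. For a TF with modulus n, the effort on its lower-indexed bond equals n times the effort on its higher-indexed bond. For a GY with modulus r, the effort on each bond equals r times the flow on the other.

β6 stroke→Sf1  (Sf1 fixes flow; stroke at Sf1)
β3 stroke→I1  (I1 integral (f out))
β0 stroke→J1  (J1: last free bond brings effort in)
β1 stroke→TF1  (TF1: transformer flips bond 0)
β4 stroke→J3  (C1 outputs effort q/C1)
β2 stroke→J2  (only one flow-in slot at J3)
β5 stroke→I2  (common-e at J2 fixed by 2)

dq_C1/dt = F_Sf1 - 10*p_I1/9 - p_I2/9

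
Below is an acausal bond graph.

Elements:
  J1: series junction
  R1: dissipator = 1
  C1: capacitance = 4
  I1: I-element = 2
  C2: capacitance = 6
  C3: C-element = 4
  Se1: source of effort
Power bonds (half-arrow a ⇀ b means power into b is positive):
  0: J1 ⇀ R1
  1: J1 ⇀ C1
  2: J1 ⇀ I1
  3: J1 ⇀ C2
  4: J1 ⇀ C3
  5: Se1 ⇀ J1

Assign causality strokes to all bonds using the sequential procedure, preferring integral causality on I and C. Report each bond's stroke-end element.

bond 0 →J1
bond 1 →J1
bond 2 →I1
bond 3 →J1
bond 4 →J1
bond 5 →J1

β5 |J1  (Se1 fixes effort; stroke away)
β1 |J1  (C1: C, integral causality)
β2 |I1  (prefer integral on I1)
β0 |J1  (J1 flow already set via bond 2)
β3 |J1  (1-jn J1 has f-setter on 2)
β4 |J1  (J1 flow already set via bond 2)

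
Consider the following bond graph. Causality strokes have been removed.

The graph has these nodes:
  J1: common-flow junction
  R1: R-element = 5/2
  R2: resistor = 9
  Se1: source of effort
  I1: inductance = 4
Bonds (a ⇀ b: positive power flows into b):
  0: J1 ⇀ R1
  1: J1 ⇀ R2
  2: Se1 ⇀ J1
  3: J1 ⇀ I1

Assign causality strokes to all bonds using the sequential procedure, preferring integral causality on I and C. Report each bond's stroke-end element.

b0 →J1
b1 →J1
b2 →J1
b3 →I1

β2 stroke at J1  (Se1 fixes effort; stroke away)
β3 stroke at I1  (I1 integral (f out))
β0 stroke at J1  (1-jn J1 has f-setter on 3)
β1 stroke at J1  (J1 flow already set via bond 3)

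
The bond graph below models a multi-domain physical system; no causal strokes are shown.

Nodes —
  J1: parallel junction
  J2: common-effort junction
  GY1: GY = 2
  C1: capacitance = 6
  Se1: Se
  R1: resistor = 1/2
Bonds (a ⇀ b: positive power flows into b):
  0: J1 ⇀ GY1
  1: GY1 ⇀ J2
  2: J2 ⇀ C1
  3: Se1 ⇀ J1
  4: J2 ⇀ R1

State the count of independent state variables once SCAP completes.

1  (C1 all integral)

#3 stroke at J1  (source Se1 imposes e)
#0 stroke at GY1  (0-jn J1 has e-setter on 3)
#1 stroke at GY1  (GY1: gyrator matches bond 0)
#2 stroke at J2  (C1 integral (e out))
#4 stroke at R1  (J2: bond 2 brought effort, rest push out)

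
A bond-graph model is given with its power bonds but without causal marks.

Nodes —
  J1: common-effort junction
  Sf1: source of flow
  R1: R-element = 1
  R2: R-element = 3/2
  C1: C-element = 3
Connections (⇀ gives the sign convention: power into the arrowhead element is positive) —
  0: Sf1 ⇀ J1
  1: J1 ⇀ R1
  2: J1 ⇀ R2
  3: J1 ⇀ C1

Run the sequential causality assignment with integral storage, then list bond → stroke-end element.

β0 →Sf1
β1 →R1
β2 →R2
β3 →J1

bond 0 →Sf1  (Sf1 (Sf) sets flow on bond)
bond 3 →J1  (prefer integral on C1)
bond 1 →R1  (J1: bond 3 brought effort, rest push out)
bond 2 →R2  (0-jn J1 has e-setter on 3)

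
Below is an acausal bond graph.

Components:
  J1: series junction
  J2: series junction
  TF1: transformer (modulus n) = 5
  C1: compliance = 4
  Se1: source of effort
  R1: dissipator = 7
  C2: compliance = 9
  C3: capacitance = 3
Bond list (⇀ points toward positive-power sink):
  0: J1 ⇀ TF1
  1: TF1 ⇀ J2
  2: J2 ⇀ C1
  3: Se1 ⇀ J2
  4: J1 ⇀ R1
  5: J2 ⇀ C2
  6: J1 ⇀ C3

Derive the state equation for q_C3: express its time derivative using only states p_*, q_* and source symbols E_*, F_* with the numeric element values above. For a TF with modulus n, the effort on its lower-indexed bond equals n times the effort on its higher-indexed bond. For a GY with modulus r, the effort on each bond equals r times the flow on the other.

dq_C3/dt = 5*E_Se1/7 - 5*q_C1/28 - 5*q_C2/63 - q_C3/21

β3 stroke at J2  (source Se1 imposes e)
β2 stroke at J2  (C1 outputs effort q/C1)
β5 stroke at J2  (prefer integral on C2)
β1 stroke at TF1  (closing 1-jn rule on J2)
β0 stroke at J1  (TF1: transformer flips bond 1)
β6 stroke at J1  (prefer integral on C3)
β4 stroke at R1  (closing 1-jn rule on J1)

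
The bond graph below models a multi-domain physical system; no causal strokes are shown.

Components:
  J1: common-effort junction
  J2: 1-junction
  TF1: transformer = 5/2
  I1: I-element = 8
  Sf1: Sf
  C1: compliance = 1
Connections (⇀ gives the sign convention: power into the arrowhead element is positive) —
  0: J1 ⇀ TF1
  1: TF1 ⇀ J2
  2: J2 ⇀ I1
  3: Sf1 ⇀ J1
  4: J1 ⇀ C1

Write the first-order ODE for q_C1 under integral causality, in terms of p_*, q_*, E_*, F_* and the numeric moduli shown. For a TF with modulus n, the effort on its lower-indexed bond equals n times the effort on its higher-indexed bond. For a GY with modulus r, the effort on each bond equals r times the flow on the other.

dq_C1/dt = F_Sf1 - p_I1/20

#3 stroke→Sf1  (Sf1: flow source, stroke at near end)
#2 stroke→I1  (prefer integral on I1)
#1 stroke→J2  (J2: bond 2 brought flow, rest push out)
#0 stroke→TF1  (TF TF1: opposite of bond 1)
#4 stroke→J1  (only one effort-in slot at J1)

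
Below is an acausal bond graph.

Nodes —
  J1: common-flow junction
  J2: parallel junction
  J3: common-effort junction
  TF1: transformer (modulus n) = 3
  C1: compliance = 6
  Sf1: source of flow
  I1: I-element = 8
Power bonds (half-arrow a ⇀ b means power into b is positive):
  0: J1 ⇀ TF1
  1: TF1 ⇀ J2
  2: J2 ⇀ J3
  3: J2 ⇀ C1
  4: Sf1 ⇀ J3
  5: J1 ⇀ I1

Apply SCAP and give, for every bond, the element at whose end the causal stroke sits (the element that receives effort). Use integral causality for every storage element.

b4 →Sf1  (Sf1 (Sf) sets flow on bond)
b2 →J3  (J3: last free bond brings effort in)
b3 →J2  (C1 outputs effort q/C1)
b1 →TF1  (J2: bond 3 brought effort, rest push out)
b0 →J1  (TF1 one-in-one-out from 1)
b5 →I1  (J1: last free bond brings flow in)

β0 |J1
β1 |TF1
β2 |J3
β3 |J2
β4 |Sf1
β5 |I1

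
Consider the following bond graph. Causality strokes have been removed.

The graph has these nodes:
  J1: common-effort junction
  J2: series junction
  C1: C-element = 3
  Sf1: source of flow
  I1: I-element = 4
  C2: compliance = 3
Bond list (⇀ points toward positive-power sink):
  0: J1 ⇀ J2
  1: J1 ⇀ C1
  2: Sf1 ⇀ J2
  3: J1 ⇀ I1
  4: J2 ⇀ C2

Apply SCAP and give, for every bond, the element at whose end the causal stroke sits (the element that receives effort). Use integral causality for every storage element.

bond 2 stroke→Sf1  (Sf1: flow source, stroke at near end)
bond 0 stroke→J2  (J2 flow already set via bond 2)
bond 4 stroke→J2  (J2 flow already set via bond 2)
bond 1 stroke→J1  (C1 integral (e out))
bond 3 stroke→I1  (J1: bond 1 brought effort, rest push out)

β0 stroke→J2
β1 stroke→J1
β2 stroke→Sf1
β3 stroke→I1
β4 stroke→J2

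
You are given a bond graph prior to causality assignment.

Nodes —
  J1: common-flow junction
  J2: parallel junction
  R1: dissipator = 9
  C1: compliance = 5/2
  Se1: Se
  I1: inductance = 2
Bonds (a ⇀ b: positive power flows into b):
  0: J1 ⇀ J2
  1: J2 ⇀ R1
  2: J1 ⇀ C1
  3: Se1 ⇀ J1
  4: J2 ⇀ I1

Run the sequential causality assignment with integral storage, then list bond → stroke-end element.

β3 |J1  (Se1: effort source, stroke at far end)
β2 |J1  (C1: C, integral causality)
β0 |J2  (only one flow-in slot at J1)
β1 |R1  (common-e at J2 fixed by 0)
β4 |I1  (common-e at J2 fixed by 0)

bond 0 |J2
bond 1 |R1
bond 2 |J1
bond 3 |J1
bond 4 |I1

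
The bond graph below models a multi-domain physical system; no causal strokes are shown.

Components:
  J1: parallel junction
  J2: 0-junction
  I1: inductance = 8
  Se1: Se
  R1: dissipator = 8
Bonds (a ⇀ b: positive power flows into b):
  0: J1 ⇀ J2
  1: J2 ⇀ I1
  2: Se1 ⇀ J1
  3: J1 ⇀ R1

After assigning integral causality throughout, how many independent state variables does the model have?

β2 →J1  (Se1: effort source, stroke at far end)
β0 →J2  (common-e at J1 fixed by 2)
β3 →R1  (J1 effort already set via bond 2)
β1 →I1  (J2: bond 0 brought effort, rest push out)

1  (I1 all integral)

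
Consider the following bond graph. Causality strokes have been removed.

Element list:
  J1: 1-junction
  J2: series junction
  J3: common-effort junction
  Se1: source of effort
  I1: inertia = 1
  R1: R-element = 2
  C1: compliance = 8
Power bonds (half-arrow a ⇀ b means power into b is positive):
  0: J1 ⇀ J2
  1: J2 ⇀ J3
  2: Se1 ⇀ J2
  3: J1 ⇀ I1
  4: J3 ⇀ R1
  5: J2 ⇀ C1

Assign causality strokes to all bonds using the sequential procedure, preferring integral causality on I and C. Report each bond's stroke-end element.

b0 →J1
b1 →J2
b2 →J2
b3 →I1
b4 →J3
b5 →J2

b2 stroke→J2  (source Se1 imposes e)
b3 stroke→I1  (prefer integral on I1)
b0 stroke→J1  (1-jn J1 has f-setter on 3)
b1 stroke→J2  (J2 flow already set via bond 0)
b5 stroke→J2  (1-jn J2 has f-setter on 0)
b4 stroke→J3  (J3 needs exactly one e-in)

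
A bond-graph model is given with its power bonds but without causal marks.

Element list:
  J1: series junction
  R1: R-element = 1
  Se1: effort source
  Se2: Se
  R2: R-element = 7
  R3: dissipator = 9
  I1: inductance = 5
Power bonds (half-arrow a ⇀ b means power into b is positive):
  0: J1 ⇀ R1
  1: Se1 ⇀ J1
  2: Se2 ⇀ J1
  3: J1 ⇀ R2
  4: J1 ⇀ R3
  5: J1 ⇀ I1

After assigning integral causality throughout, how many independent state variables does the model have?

β1 →J1  (Se1 (Se) sets effort on bond)
β2 →J1  (Se2 (Se) sets effort on bond)
β5 →I1  (I1 integral (f out))
β0 →J1  (common-f at J1 fixed by 5)
β3 →J1  (1-jn J1 has f-setter on 5)
β4 →J1  (1-jn J1 has f-setter on 5)

1  (I1 all integral)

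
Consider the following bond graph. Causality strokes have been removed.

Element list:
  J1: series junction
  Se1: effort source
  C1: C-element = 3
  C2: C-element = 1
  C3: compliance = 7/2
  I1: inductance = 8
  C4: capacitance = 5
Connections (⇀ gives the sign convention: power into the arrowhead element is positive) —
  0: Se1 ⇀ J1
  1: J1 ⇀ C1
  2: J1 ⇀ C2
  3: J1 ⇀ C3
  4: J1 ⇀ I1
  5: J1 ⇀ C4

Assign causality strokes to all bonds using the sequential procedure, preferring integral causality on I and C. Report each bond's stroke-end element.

bond 0 |J1
bond 1 |J1
bond 2 |J1
bond 3 |J1
bond 4 |I1
bond 5 |J1

b0 |J1  (Se1 fixes effort; stroke away)
b1 |J1  (C1 integral (e out))
b2 |J1  (prefer integral on C2)
b3 |J1  (C3 integral (e out))
b4 |I1  (I1: I, integral causality)
b5 |J1  (common-f at J1 fixed by 4)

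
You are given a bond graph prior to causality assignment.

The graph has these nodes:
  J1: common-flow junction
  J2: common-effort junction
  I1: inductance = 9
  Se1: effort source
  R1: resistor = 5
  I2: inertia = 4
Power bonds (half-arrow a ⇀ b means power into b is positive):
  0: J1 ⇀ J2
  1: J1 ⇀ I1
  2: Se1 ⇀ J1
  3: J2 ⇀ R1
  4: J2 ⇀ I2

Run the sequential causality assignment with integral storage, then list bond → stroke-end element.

bond 2 stroke at J1  (Se1 fixes effort; stroke away)
bond 1 stroke at I1  (I1 integral (f out))
bond 0 stroke at J1  (1-jn J1 has f-setter on 1)
bond 4 stroke at I2  (I2: I, integral causality)
bond 3 stroke at J2  (only one effort-in slot at J2)

b0 stroke at J1
b1 stroke at I1
b2 stroke at J1
b3 stroke at J2
b4 stroke at I2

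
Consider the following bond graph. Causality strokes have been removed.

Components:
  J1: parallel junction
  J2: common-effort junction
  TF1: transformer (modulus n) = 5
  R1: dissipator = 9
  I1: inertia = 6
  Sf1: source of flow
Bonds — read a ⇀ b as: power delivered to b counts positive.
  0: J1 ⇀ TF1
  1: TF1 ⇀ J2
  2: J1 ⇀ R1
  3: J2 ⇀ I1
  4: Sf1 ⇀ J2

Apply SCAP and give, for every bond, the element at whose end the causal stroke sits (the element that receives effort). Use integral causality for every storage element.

#4 stroke at Sf1  (Sf1 fixes flow; stroke at Sf1)
#3 stroke at I1  (I1 outputs flow p/I1)
#1 stroke at J2  (J2: last free bond brings effort in)
#0 stroke at TF1  (TF TF1: opposite of bond 1)
#2 stroke at J1  (J1 needs exactly one e-in)

β0 |TF1
β1 |J2
β2 |J1
β3 |I1
β4 |Sf1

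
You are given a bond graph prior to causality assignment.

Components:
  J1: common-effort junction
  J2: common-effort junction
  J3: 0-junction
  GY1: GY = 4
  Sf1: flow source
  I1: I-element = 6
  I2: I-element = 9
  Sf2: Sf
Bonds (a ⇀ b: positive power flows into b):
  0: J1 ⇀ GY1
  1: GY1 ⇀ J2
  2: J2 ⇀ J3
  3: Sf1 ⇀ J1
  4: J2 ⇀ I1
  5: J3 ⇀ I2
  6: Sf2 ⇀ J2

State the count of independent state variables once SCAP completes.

bond 3 stroke→Sf1  (Sf1 (Sf) sets flow on bond)
bond 6 stroke→Sf2  (Sf2 fixes flow; stroke at Sf2)
bond 0 stroke→J1  (J1: last free bond brings effort in)
bond 1 stroke→J2  (GY1: gyrator matches bond 0)
bond 2 stroke→J3  (common-e at J2 fixed by 1)
bond 4 stroke→I1  (J2 effort already set via bond 1)
bond 5 stroke→I2  (J3: bond 2 brought effort, rest push out)

2  (I1, I2 all integral)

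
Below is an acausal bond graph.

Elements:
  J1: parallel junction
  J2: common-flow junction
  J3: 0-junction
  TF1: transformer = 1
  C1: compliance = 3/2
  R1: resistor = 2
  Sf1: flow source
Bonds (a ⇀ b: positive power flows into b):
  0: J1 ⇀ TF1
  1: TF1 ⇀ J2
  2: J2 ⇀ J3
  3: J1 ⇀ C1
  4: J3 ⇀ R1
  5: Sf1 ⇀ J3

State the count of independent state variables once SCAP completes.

1  (C1 all integral)

#5 |Sf1  (Sf1 fixes flow; stroke at Sf1)
#3 |J1  (C1: C, integral causality)
#0 |TF1  (J1 effort already set via bond 3)
#1 |J2  (TF1 one-in-one-out from 0)
#2 |J3  (J2: last free bond brings flow in)
#4 |R1  (0-jn J3 has e-setter on 2)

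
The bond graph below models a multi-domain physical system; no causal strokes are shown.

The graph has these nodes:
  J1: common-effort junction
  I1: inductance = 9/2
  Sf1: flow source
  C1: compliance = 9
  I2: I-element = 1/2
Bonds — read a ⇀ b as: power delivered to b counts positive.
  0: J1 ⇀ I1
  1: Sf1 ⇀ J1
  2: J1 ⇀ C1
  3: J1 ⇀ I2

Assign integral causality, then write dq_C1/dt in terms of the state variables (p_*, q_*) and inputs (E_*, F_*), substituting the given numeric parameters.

dq_C1/dt = F_Sf1 - 2*p_I1/9 - 2*p_I2

β1 stroke→Sf1  (Sf1 (Sf) sets flow on bond)
β0 stroke→I1  (I1 integral (f out))
β2 stroke→J1  (prefer integral on C1)
β3 stroke→I2  (common-e at J1 fixed by 2)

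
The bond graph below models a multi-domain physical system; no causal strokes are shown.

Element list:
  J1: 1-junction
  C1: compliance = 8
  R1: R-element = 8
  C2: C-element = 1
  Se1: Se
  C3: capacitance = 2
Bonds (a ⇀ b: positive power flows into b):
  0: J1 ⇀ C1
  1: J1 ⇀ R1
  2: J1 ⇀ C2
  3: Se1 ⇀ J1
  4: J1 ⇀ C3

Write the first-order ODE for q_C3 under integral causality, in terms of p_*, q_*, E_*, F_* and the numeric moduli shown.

β3 →J1  (Se1 fixes effort; stroke away)
β0 →J1  (prefer integral on C1)
β2 →J1  (C2: C, integral causality)
β4 →J1  (C3 integral (e out))
β1 →R1  (closing 1-jn rule on J1)

dq_C3/dt = E_Se1/8 - q_C1/64 - q_C2/8 - q_C3/16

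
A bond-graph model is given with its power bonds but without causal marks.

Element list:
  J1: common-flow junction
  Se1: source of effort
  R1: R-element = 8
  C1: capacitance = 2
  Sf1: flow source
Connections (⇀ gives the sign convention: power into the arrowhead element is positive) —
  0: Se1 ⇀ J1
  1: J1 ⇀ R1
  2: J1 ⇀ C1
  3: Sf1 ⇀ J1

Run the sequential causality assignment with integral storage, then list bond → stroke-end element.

β0 →J1  (Se1 (Se) sets effort on bond)
β3 →Sf1  (Sf1: flow source, stroke at near end)
β1 →J1  (J1 flow already set via bond 3)
β2 →J1  (common-f at J1 fixed by 3)

b0 |J1
b1 |J1
b2 |J1
b3 |Sf1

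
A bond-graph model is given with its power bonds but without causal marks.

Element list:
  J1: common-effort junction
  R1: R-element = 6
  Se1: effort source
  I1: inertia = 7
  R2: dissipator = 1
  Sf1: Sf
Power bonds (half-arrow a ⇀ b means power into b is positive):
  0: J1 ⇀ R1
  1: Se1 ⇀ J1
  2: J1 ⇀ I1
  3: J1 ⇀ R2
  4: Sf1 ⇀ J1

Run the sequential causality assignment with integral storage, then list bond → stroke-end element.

b0 stroke→R1
b1 stroke→J1
b2 stroke→I1
b3 stroke→R2
b4 stroke→Sf1

b1 |J1  (Se1 (Se) sets effort on bond)
b4 |Sf1  (Sf1: flow source, stroke at near end)
b0 |R1  (0-jn J1 has e-setter on 1)
b2 |I1  (J1 effort already set via bond 1)
b3 |R2  (J1: bond 1 brought effort, rest push out)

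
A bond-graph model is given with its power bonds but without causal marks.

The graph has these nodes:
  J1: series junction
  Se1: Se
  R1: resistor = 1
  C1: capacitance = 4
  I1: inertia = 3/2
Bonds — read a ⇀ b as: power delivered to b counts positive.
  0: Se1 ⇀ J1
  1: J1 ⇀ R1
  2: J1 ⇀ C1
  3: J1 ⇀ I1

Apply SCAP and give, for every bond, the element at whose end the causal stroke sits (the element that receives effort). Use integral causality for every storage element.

bond 0 |J1
bond 1 |J1
bond 2 |J1
bond 3 |I1

bond 0 stroke at J1  (Se1: effort source, stroke at far end)
bond 2 stroke at J1  (C1 outputs effort q/C1)
bond 3 stroke at I1  (I1: I, integral causality)
bond 1 stroke at J1  (common-f at J1 fixed by 3)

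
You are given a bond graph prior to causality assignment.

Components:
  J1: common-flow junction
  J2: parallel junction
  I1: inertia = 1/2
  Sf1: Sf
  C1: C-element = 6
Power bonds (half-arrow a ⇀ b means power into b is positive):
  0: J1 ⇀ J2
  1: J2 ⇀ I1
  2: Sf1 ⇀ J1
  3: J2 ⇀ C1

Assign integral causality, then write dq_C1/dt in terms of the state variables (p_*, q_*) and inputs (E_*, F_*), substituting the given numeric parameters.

β2 stroke at Sf1  (Sf1: flow source, stroke at near end)
β0 stroke at J1  (J1 flow already set via bond 2)
β1 stroke at I1  (I1: I, integral causality)
β3 stroke at J2  (J2 needs exactly one e-in)

dq_C1/dt = F_Sf1 - 2*p_I1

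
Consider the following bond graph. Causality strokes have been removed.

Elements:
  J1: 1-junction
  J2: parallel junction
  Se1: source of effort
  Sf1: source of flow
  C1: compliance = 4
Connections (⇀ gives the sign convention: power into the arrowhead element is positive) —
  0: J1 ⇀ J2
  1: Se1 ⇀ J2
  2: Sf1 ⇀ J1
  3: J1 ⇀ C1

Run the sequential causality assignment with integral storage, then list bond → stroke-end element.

bond 1 |J2  (Se1 fixes effort; stroke away)
bond 2 |Sf1  (Sf1 fixes flow; stroke at Sf1)
bond 0 |J1  (J1 flow already set via bond 2)
bond 3 |J1  (J1: bond 2 brought flow, rest push out)

bond 0 →J1
bond 1 →J2
bond 2 →Sf1
bond 3 →J1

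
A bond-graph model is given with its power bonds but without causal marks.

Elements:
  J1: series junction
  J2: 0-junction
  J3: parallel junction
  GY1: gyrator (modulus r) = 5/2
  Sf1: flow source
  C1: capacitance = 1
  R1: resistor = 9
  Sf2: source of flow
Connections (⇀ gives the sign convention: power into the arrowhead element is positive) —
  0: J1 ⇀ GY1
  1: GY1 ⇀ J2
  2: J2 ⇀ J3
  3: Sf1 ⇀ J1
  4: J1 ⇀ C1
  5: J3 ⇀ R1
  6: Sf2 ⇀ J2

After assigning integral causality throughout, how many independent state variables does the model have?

#3 →Sf1  (Sf1 (Sf) sets flow on bond)
#6 →Sf2  (Sf2 fixes flow; stroke at Sf2)
#0 →J1  (1-jn J1 has f-setter on 3)
#4 →J1  (J1: bond 3 brought flow, rest push out)
#1 →J2  (GY1 both-in/both-out from 0)
#2 →J3  (0-jn J2 has e-setter on 1)
#5 →R1  (common-e at J3 fixed by 2)

1  (C1 all integral)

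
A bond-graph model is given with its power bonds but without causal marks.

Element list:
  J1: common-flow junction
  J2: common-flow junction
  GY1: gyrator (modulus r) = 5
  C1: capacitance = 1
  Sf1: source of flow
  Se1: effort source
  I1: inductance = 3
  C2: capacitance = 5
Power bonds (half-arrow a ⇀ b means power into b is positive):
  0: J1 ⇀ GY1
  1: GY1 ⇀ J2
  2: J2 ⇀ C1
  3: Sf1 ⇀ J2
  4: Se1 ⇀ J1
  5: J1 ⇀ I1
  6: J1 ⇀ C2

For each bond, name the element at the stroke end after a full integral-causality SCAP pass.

#0 stroke at J1
#1 stroke at J2
#2 stroke at J2
#3 stroke at Sf1
#4 stroke at J1
#5 stroke at I1
#6 stroke at J1

β3 →Sf1  (source Sf1 imposes f)
β4 →J1  (Se1 fixes effort; stroke away)
β1 →J2  (common-f at J2 fixed by 3)
β2 →J2  (J2: bond 3 brought flow, rest push out)
β0 →J1  (through GY1, causality inverts; strokes same side of GY1)
β5 →I1  (prefer integral on I1)
β6 →J1  (common-f at J1 fixed by 5)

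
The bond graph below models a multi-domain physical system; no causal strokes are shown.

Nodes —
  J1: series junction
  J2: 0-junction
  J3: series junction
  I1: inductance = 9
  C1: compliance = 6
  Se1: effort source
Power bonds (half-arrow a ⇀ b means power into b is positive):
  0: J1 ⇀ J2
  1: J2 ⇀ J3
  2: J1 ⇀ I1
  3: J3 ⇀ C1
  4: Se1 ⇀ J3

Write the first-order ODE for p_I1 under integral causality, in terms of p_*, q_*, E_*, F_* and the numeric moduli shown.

β4 |J3  (Se1: effort source, stroke at far end)
β2 |I1  (I1 integral (f out))
β0 |J1  (1-jn J1 has f-setter on 2)
β1 |J2  (only one effort-in slot at J2)
β3 |J3  (common-f at J3 fixed by 1)

dp_I1/dt = E_Se1 - q_C1/6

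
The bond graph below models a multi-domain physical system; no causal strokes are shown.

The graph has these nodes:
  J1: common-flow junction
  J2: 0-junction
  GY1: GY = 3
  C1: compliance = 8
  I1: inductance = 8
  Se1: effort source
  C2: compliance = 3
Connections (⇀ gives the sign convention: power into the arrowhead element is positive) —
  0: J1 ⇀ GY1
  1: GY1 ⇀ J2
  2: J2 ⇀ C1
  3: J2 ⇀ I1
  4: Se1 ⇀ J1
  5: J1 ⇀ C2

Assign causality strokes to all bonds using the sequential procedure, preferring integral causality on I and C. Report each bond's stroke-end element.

b0 stroke→GY1
b1 stroke→GY1
b2 stroke→J2
b3 stroke→I1
b4 stroke→J1
b5 stroke→J1

β4 stroke→J1  (Se1 (Se) sets effort on bond)
β2 stroke→J2  (C1: C, integral causality)
β1 stroke→GY1  (J2: bond 2 brought effort, rest push out)
β3 stroke→I1  (0-jn J2 has e-setter on 2)
β0 stroke→GY1  (GY GY1: same side as bond 1)
β5 stroke→J1  (1-jn J1 has f-setter on 0)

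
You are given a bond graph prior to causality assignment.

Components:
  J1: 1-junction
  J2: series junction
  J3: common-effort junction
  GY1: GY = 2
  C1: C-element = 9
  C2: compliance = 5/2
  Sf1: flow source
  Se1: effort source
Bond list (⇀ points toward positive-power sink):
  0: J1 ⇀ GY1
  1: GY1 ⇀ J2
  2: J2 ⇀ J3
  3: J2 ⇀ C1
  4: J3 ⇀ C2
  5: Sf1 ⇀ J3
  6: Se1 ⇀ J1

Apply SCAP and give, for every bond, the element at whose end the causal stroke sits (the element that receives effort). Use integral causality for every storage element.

bond 5 stroke→Sf1  (Sf1 fixes flow; stroke at Sf1)
bond 6 stroke→J1  (source Se1 imposes e)
bond 0 stroke→GY1  (J1 needs exactly one f-in)
bond 1 stroke→GY1  (through GY1, causality inverts; strokes same side of GY1)
bond 2 stroke→J2  (J2 flow already set via bond 1)
bond 3 stroke→J2  (J2 flow already set via bond 1)
bond 4 stroke→J3  (only one effort-in slot at J3)

bond 0 stroke at GY1
bond 1 stroke at GY1
bond 2 stroke at J2
bond 3 stroke at J2
bond 4 stroke at J3
bond 5 stroke at Sf1
bond 6 stroke at J1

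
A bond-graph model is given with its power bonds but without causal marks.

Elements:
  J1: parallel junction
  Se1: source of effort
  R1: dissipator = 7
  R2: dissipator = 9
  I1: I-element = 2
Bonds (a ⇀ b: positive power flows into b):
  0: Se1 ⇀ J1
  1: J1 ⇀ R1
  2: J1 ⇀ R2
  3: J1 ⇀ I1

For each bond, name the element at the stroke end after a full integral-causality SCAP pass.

β0 |J1
β1 |R1
β2 |R2
β3 |I1

b0 stroke at J1  (Se1 (Se) sets effort on bond)
b1 stroke at R1  (J1 effort already set via bond 0)
b2 stroke at R2  (0-jn J1 has e-setter on 0)
b3 stroke at I1  (common-e at J1 fixed by 0)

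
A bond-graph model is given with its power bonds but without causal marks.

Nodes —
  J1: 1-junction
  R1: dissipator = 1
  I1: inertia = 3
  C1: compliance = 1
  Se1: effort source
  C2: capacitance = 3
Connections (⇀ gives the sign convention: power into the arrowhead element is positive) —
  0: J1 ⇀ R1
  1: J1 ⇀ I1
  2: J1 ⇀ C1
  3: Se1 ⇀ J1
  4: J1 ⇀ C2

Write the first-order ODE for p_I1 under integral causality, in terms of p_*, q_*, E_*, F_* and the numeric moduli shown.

dp_I1/dt = E_Se1 - p_I1/3 - q_C1 - q_C2/3

#3 |J1  (Se1 fixes effort; stroke away)
#1 |I1  (I1 outputs flow p/I1)
#0 |J1  (J1: bond 1 brought flow, rest push out)
#2 |J1  (J1 flow already set via bond 1)
#4 |J1  (J1 flow already set via bond 1)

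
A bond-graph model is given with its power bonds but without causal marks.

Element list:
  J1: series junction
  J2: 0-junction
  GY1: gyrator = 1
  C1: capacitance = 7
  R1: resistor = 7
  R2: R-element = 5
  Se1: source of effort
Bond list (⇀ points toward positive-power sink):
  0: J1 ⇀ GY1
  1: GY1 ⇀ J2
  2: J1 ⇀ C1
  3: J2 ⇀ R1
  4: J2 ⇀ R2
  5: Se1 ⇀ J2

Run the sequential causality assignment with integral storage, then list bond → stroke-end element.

bond 5 stroke at J2  (Se1: effort source, stroke at far end)
bond 1 stroke at GY1  (J2: bond 5 brought effort, rest push out)
bond 3 stroke at R1  (0-jn J2 has e-setter on 5)
bond 4 stroke at R2  (J2: bond 5 brought effort, rest push out)
bond 0 stroke at GY1  (GY1 both-in/both-out from 1)
bond 2 stroke at J1  (J1 flow already set via bond 0)

b0 stroke at GY1
b1 stroke at GY1
b2 stroke at J1
b3 stroke at R1
b4 stroke at R2
b5 stroke at J2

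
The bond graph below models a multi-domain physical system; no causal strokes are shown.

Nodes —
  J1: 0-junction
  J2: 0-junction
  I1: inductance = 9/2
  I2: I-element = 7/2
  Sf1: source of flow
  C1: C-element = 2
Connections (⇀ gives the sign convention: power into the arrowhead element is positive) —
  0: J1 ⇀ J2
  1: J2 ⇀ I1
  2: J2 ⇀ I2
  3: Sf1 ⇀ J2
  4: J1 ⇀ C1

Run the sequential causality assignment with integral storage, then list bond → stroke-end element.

b3 stroke at Sf1  (Sf1 (Sf) sets flow on bond)
b1 stroke at I1  (I1 outputs flow p/I1)
b2 stroke at I2  (prefer integral on I2)
b0 stroke at J2  (J2 needs exactly one e-in)
b4 stroke at J1  (closing 0-jn rule on J1)

#0 →J2
#1 →I1
#2 →I2
#3 →Sf1
#4 →J1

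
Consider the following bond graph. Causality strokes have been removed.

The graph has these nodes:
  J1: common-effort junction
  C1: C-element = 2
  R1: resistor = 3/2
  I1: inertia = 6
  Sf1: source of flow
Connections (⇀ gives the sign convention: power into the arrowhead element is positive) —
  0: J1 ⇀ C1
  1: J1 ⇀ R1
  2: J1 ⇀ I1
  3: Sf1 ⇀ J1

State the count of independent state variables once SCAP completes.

2  (C1, I1 all integral)

#3 →Sf1  (Sf1: flow source, stroke at near end)
#0 →J1  (C1 outputs effort q/C1)
#1 →R1  (J1 effort already set via bond 0)
#2 →I1  (J1 effort already set via bond 0)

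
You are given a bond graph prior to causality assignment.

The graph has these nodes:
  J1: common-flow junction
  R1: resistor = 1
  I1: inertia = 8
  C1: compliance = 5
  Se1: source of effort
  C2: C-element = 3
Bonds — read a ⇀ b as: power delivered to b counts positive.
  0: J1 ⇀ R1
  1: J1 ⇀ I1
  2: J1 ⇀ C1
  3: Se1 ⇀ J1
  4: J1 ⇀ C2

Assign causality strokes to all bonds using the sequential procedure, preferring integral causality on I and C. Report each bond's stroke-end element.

β0 stroke at J1
β1 stroke at I1
β2 stroke at J1
β3 stroke at J1
β4 stroke at J1

β3 stroke→J1  (Se1: effort source, stroke at far end)
β1 stroke→I1  (I1 integral (f out))
β0 stroke→J1  (J1 flow already set via bond 1)
β2 stroke→J1  (J1 flow already set via bond 1)
β4 stroke→J1  (common-f at J1 fixed by 1)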